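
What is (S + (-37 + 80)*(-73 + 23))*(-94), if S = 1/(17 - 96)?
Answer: 15965994/79 ≈ 2.0210e+5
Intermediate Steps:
S = -1/79 (S = 1/(-79) = -1/79 ≈ -0.012658)
(S + (-37 + 80)*(-73 + 23))*(-94) = (-1/79 + (-37 + 80)*(-73 + 23))*(-94) = (-1/79 + 43*(-50))*(-94) = (-1/79 - 2150)*(-94) = -169851/79*(-94) = 15965994/79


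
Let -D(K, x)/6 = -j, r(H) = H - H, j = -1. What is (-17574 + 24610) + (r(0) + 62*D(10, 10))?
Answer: 6664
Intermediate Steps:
r(H) = 0
D(K, x) = -6 (D(K, x) = -(-6)*(-1) = -6*1 = -6)
(-17574 + 24610) + (r(0) + 62*D(10, 10)) = (-17574 + 24610) + (0 + 62*(-6)) = 7036 + (0 - 372) = 7036 - 372 = 6664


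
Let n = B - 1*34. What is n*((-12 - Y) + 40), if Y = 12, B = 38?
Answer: 64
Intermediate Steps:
n = 4 (n = 38 - 1*34 = 38 - 34 = 4)
n*((-12 - Y) + 40) = 4*((-12 - 1*12) + 40) = 4*((-12 - 12) + 40) = 4*(-24 + 40) = 4*16 = 64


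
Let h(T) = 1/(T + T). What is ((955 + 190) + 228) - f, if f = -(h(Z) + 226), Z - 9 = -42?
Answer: 105533/66 ≈ 1599.0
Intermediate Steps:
Z = -33 (Z = 9 - 42 = -33)
h(T) = 1/(2*T)
f = -14915/66 (f = -((½)/(-33) + 226) = -((½)*(-1/33) + 226) = -(-1/66 + 226) = -1*14915/66 = -14915/66 ≈ -225.98)
((955 + 190) + 228) - f = ((955 + 190) + 228) - 1*(-14915/66) = (1145 + 228) + 14915/66 = 1373 + 14915/66 = 105533/66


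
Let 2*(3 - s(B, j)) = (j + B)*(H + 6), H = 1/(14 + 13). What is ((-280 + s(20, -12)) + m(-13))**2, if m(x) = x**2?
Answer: 12730624/729 ≈ 17463.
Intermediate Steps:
H = 1/27 ≈ 0.037037
s(B, j) = 3 - 163*B/54 - 163*j/54 (s(B, j) = 3 - (j + B)*(1/27 + 6)/2 = 3 - (B + j)*163/(2*27) = 3 - (163*B/27 + 163*j/27)/2 = 3 + (-163*B/54 - 163*j/54) = 3 - 163*B/54 - 163*j/54)
((-280 + s(20, -12)) + m(-13))**2 = ((-280 + (3 - 163/54*20 - 163/54*(-12))) + (-13)**2)**2 = ((-280 + (3 - 1630/27 + 326/9)) + 169)**2 = ((-280 - 571/27) + 169)**2 = (-8131/27 + 169)**2 = (-3568/27)**2 = 12730624/729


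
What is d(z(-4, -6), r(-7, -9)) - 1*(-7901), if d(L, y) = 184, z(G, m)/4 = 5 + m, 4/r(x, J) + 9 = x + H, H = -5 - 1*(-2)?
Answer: 8085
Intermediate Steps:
H = -3 (H = -5 + 2 = -3)
r(x, J) = 4/(-12 + x) (r(x, J) = 4/(-9 + (x - 3)) = 4/(-9 + (-3 + x)) = 4/(-12 + x))
z(G, m) = 20 + 4*m (z(G, m) = 4*(5 + m) = 20 + 4*m)
d(z(-4, -6), r(-7, -9)) - 1*(-7901) = 184 - 1*(-7901) = 184 + 7901 = 8085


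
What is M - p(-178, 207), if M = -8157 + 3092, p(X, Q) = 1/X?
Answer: -901569/178 ≈ -5065.0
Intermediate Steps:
M = -5065
M - p(-178, 207) = -5065 - 1/(-178) = -5065 - 1*(-1/178) = -5065 + 1/178 = -901569/178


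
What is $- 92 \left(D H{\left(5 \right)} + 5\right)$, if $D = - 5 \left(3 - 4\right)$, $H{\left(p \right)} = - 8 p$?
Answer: $17940$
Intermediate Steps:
$D = 5$ ($D = \left(-5\right) \left(-1\right) = 5$)
$- 92 \left(D H{\left(5 \right)} + 5\right) = - 92 \left(5 \left(\left(-8\right) 5\right) + 5\right) = - 92 \left(5 \left(-40\right) + 5\right) = - 92 \left(-200 + 5\right) = \left(-92\right) \left(-195\right) = 17940$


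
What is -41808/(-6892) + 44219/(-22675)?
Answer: 160809763/39069025 ≈ 4.1160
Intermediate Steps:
-41808/(-6892) + 44219/(-22675) = -41808*(-1/6892) + 44219*(-1/22675) = 10452/1723 - 44219/22675 = 160809763/39069025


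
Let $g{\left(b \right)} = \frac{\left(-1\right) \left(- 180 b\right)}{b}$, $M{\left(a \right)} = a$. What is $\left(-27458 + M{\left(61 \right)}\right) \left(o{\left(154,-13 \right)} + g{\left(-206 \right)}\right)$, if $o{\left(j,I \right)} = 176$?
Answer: $-9753332$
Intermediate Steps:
$g{\left(b \right)} = 180$ ($g{\left(b \right)} = \frac{180 b}{b} = 180$)
$\left(-27458 + M{\left(61 \right)}\right) \left(o{\left(154,-13 \right)} + g{\left(-206 \right)}\right) = \left(-27458 + 61\right) \left(176 + 180\right) = \left(-27397\right) 356 = -9753332$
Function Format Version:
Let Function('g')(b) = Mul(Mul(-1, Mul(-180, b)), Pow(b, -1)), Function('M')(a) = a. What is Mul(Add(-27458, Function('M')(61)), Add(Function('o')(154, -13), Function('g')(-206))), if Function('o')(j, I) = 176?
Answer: -9753332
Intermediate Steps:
Function('g')(b) = 180 (Function('g')(b) = Mul(Mul(180, b), Pow(b, -1)) = 180)
Mul(Add(-27458, Function('M')(61)), Add(Function('o')(154, -13), Function('g')(-206))) = Mul(Add(-27458, 61), Add(176, 180)) = Mul(-27397, 356) = -9753332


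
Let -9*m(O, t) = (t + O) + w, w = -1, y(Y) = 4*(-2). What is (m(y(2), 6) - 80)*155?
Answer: -37045/3 ≈ -12348.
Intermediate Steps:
y(Y) = -8
m(O, t) = 1/9 - O/9 - t/9 (m(O, t) = -((t + O) - 1)/9 = -((O + t) - 1)/9 = -(-1 + O + t)/9 = 1/9 - O/9 - t/9)
(m(y(2), 6) - 80)*155 = ((1/9 - 1/9*(-8) - 1/9*6) - 80)*155 = ((1/9 + 8/9 - 2/3) - 80)*155 = (1/3 - 80)*155 = -239/3*155 = -37045/3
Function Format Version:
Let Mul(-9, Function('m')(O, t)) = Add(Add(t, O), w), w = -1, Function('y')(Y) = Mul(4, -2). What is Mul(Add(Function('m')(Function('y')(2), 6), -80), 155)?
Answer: Rational(-37045, 3) ≈ -12348.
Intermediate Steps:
Function('y')(Y) = -8
Function('m')(O, t) = Add(Rational(1, 9), Mul(Rational(-1, 9), O), Mul(Rational(-1, 9), t)) (Function('m')(O, t) = Mul(Rational(-1, 9), Add(Add(t, O), -1)) = Mul(Rational(-1, 9), Add(Add(O, t), -1)) = Mul(Rational(-1, 9), Add(-1, O, t)) = Add(Rational(1, 9), Mul(Rational(-1, 9), O), Mul(Rational(-1, 9), t)))
Mul(Add(Function('m')(Function('y')(2), 6), -80), 155) = Mul(Add(Add(Rational(1, 9), Mul(Rational(-1, 9), -8), Mul(Rational(-1, 9), 6)), -80), 155) = Mul(Add(Add(Rational(1, 9), Rational(8, 9), Rational(-2, 3)), -80), 155) = Mul(Add(Rational(1, 3), -80), 155) = Mul(Rational(-239, 3), 155) = Rational(-37045, 3)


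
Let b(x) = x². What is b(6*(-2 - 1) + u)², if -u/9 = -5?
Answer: 531441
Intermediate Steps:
u = 45 (u = -9*(-5) = 45)
b(6*(-2 - 1) + u)² = ((6*(-2 - 1) + 45)²)² = ((6*(-3) + 45)²)² = ((-18 + 45)²)² = (27²)² = 729² = 531441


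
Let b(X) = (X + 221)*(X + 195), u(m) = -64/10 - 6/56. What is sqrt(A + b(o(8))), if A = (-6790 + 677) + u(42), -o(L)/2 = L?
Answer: sqrt(149819915)/70 ≈ 174.86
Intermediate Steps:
o(L) = -2*L
u(m) = -911/140 (u(m) = -64*1/10 - 6*1/56 = -32/5 - 3/28 = -911/140)
b(X) = (195 + X)*(221 + X) (b(X) = (221 + X)*(195 + X) = (195 + X)*(221 + X))
A = -856731/140 (A = (-6790 + 677) - 911/140 = -6113 - 911/140 = -856731/140 ≈ -6119.5)
sqrt(A + b(o(8))) = sqrt(-856731/140 + (43095 + (-2*8)**2 + 416*(-2*8))) = sqrt(-856731/140 + (43095 + (-16)**2 + 416*(-16))) = sqrt(-856731/140 + (43095 + 256 - 6656)) = sqrt(-856731/140 + 36695) = sqrt(4280569/140) = sqrt(149819915)/70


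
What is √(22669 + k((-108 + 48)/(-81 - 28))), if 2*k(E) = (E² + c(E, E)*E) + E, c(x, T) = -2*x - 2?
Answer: √269325319/109 ≈ 150.56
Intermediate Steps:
c(x, T) = -2 - 2*x
k(E) = E/2 + E²/2 + E*(-2 - 2*E)/2 (k(E) = ((E² + (-2 - 2*E)*E) + E)/2 = ((E² + E*(-2 - 2*E)) + E)/2 = (E + E² + E*(-2 - 2*E))/2 = E/2 + E²/2 + E*(-2 - 2*E)/2)
√(22669 + k((-108 + 48)/(-81 - 28))) = √(22669 + ((-108 + 48)/(-81 - 28))*(-1 - (-108 + 48)/(-81 - 28))/2) = √(22669 + (-60/(-109))*(-1 - (-60)/(-109))/2) = √(22669 + (-60*(-1/109))*(-1 - (-60)*(-1)/109)/2) = √(22669 + (½)*(60/109)*(-1 - 1*60/109)) = √(22669 + (½)*(60/109)*(-1 - 60/109)) = √(22669 + (½)*(60/109)*(-169/109)) = √(22669 - 5070/11881) = √(269325319/11881) = √269325319/109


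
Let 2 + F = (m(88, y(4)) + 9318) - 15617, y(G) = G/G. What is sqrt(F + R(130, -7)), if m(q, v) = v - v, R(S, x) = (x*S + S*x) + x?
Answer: 8*I*sqrt(127) ≈ 90.155*I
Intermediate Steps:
R(S, x) = x + 2*S*x (R(S, x) = (S*x + S*x) + x = 2*S*x + x = x + 2*S*x)
y(G) = 1
m(q, v) = 0
F = -6301 (F = -2 + ((0 + 9318) - 15617) = -2 + (9318 - 15617) = -2 - 6299 = -6301)
sqrt(F + R(130, -7)) = sqrt(-6301 - 7*(1 + 2*130)) = sqrt(-6301 - 7*(1 + 260)) = sqrt(-6301 - 7*261) = sqrt(-6301 - 1827) = sqrt(-8128) = 8*I*sqrt(127)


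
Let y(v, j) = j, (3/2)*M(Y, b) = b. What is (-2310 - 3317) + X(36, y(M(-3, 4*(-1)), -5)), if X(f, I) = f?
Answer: -5591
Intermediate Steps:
M(Y, b) = 2*b/3
(-2310 - 3317) + X(36, y(M(-3, 4*(-1)), -5)) = (-2310 - 3317) + 36 = -5627 + 36 = -5591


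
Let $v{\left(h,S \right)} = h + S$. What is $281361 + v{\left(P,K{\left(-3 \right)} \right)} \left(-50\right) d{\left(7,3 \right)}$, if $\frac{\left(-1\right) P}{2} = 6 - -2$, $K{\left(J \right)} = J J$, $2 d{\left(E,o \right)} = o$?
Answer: $281886$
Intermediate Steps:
$d{\left(E,o \right)} = \frac{o}{2}$
$K{\left(J \right)} = J^{2}$
$P = -16$ ($P = - 2 \left(6 - -2\right) = - 2 \left(6 + 2\right) = \left(-2\right) 8 = -16$)
$v{\left(h,S \right)} = S + h$
$281361 + v{\left(P,K{\left(-3 \right)} \right)} \left(-50\right) d{\left(7,3 \right)} = 281361 + \left(\left(-3\right)^{2} - 16\right) \left(-50\right) \frac{1}{2} \cdot 3 = 281361 + \left(9 - 16\right) \left(-50\right) \frac{3}{2} = 281361 + \left(-7\right) \left(-50\right) \frac{3}{2} = 281361 + 350 \cdot \frac{3}{2} = 281361 + 525 = 281886$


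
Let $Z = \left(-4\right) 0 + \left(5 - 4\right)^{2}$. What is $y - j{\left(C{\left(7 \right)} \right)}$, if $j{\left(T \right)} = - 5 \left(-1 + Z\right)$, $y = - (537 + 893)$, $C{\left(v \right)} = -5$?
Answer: $-1430$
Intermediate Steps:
$Z = 1$ ($Z = 0 + 1^{2} = 0 + 1 = 1$)
$y = -1430$ ($y = \left(-1\right) 1430 = -1430$)
$j{\left(T \right)} = 0$ ($j{\left(T \right)} = - 5 \left(-1 + 1\right) = \left(-5\right) 0 = 0$)
$y - j{\left(C{\left(7 \right)} \right)} = -1430 - 0 = -1430 + 0 = -1430$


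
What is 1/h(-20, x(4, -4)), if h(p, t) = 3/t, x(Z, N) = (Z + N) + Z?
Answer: 4/3 ≈ 1.3333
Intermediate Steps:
x(Z, N) = N + 2*Z (x(Z, N) = (N + Z) + Z = N + 2*Z)
1/h(-20, x(4, -4)) = 1/(3/(-4 + 2*4)) = 1/(3/(-4 + 8)) = 1/(3/4) = 1/(3*(¼)) = 1/(¾) = 4/3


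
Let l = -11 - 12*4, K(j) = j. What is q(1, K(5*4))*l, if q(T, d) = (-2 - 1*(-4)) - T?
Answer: -59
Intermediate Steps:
q(T, d) = 2 - T (q(T, d) = (-2 + 4) - T = 2 - T)
l = -59 (l = -11 - 48 = -59)
q(1, K(5*4))*l = (2 - 1*1)*(-59) = (2 - 1)*(-59) = 1*(-59) = -59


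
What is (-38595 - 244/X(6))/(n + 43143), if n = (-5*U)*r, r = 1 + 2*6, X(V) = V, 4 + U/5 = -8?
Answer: -115907/141129 ≈ -0.82128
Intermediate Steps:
U = -60 (U = -20 + 5*(-8) = -20 - 40 = -60)
r = 13 (r = 1 + 12 = 13)
n = 3900 (n = -5*(-60)*13 = 300*13 = 3900)
(-38595 - 244/X(6))/(n + 43143) = (-38595 - 244/6)/(3900 + 43143) = (-38595 + (⅙)*(-244))/47043 = (-38595 - 122/3)*(1/47043) = -115907/3*1/47043 = -115907/141129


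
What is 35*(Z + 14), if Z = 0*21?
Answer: 490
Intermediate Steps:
Z = 0
35*(Z + 14) = 35*(0 + 14) = 35*14 = 490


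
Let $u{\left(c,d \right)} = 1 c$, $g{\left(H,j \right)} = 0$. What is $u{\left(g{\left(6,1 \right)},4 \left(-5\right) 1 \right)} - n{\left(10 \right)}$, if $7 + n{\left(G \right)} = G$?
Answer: $-3$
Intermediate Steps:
$n{\left(G \right)} = -7 + G$
$u{\left(c,d \right)} = c$
$u{\left(g{\left(6,1 \right)},4 \left(-5\right) 1 \right)} - n{\left(10 \right)} = 0 - \left(-7 + 10\right) = 0 - 3 = -3$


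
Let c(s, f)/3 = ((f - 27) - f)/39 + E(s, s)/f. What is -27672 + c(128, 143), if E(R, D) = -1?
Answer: -3957396/143 ≈ -27674.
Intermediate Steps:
c(s, f) = -27/13 - 3/f (c(s, f) = 3*(((f - 27) - f)/39 - 1/f) = 3*(((-27 + f) - f)*(1/39) - 1/f) = 3*(-27*1/39 - 1/f) = 3*(-9/13 - 1/f) = -27/13 - 3/f)
-27672 + c(128, 143) = -27672 + (-27/13 - 3/143) = -27672 - 300/143 = -3957396/143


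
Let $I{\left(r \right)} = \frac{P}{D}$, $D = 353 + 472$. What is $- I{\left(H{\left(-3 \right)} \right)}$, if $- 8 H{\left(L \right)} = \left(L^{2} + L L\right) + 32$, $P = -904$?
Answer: $\frac{904}{825} \approx 1.0958$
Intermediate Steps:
$D = 825$
$H{\left(L \right)} = -4 - \frac{L^{2}}{4}$ ($H{\left(L \right)} = - \frac{\left(L^{2} + L L\right) + 32}{8} = - \frac{\left(L^{2} + L^{2}\right) + 32}{8} = - \frac{2 L^{2} + 32}{8} = - \frac{32 + 2 L^{2}}{8} = -4 - \frac{L^{2}}{4}$)
$I{\left(r \right)} = - \frac{904}{825}$
$- I{\left(H{\left(-3 \right)} \right)} = \left(-1\right) \left(- \frac{904}{825}\right) = \frac{904}{825}$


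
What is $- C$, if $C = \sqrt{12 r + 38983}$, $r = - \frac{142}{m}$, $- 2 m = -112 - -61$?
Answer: $- \frac{5 \sqrt{449871}}{17} \approx -197.27$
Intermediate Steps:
$m = \frac{51}{2}$ ($m = - \frac{-112 - -61}{2} = - \frac{-112 + 61}{2} = \left(- \frac{1}{2}\right) \left(-51\right) = \frac{51}{2} \approx 25.5$)
$r = - \frac{284}{51}$ ($r = - \frac{142}{\frac{51}{2}} = \left(-142\right) \frac{2}{51} = - \frac{284}{51} \approx -5.5686$)
$C = \frac{5 \sqrt{449871}}{17}$ ($C = \sqrt{12 \left(- \frac{284}{51}\right) + 38983} = \sqrt{- \frac{1136}{17} + 38983} = \sqrt{\frac{661575}{17}} = \frac{5 \sqrt{449871}}{17} \approx 197.27$)
$- C = - \frac{5 \sqrt{449871}}{17}$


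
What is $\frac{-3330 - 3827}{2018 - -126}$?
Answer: $- \frac{7157}{2144} \approx -3.3382$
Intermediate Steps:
$\frac{-3330 - 3827}{2018 - -126} = - \frac{7157}{2018 + 126} = - \frac{7157}{2144}$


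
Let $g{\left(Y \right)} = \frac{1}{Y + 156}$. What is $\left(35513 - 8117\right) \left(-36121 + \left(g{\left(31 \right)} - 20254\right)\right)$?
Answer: $- \frac{288812029104}{187} \approx -1.5445 \cdot 10^{9}$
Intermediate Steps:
$g{\left(Y \right)} = \frac{1}{156 + Y}$
$\left(35513 - 8117\right) \left(-36121 + \left(g{\left(31 \right)} - 20254\right)\right) = \left(35513 - 8117\right) \left(-36121 + \left(\frac{1}{156 + 31} - 20254\right)\right) = 27396 \left(-36121 - \left(20254 - \frac{1}{187}\right)\right) = 27396 \left(-36121 + \left(\frac{1}{187} - 20254\right)\right) = 27396 \left(-36121 - \frac{3787497}{187}\right) = 27396 \left(- \frac{10542124}{187}\right) = - \frac{288812029104}{187}$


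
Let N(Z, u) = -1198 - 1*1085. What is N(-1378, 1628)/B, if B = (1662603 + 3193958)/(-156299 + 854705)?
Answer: -1594460898/4856561 ≈ -328.31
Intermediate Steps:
N(Z, u) = -2283 (N(Z, u) = -1198 - 1085 = -2283)
B = 4856561/698406 ≈ 6.9538
N(-1378, 1628)/B = -2283/4856561/698406 = -2283*698406/4856561 = -1594460898/4856561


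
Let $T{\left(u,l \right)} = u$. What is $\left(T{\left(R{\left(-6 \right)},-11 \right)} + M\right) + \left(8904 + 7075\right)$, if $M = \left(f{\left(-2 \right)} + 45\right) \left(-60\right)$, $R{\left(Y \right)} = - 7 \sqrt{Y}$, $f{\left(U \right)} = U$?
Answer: $13399 - 7 i \sqrt{6} \approx 13399.0 - 17.146 i$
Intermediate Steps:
$M = -2580$ ($M = \left(-2 + 45\right) \left(-60\right) = 43 \left(-60\right) = -2580$)
$\left(T{\left(R{\left(-6 \right)},-11 \right)} + M\right) + \left(8904 + 7075\right) = \left(- 7 \sqrt{-6} - 2580\right) + \left(8904 + 7075\right) = \left(- 7 i \sqrt{6} - 2580\right) + 15979 = \left(-2580 - 7 i \sqrt{6}\right) + 15979 = 13399 - 7 i \sqrt{6}$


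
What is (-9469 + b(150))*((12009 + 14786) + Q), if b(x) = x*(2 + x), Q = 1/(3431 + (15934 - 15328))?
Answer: 1442033146696/4037 ≈ 3.5720e+8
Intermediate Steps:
Q = 1/4037 (Q = 1/(3431 + 606) = 1/4037 ≈ 0.00024771)
(-9469 + b(150))*((12009 + 14786) + Q) = (-9469 + 150*(2 + 150))*((12009 + 14786) + 1/4037) = (-9469 + 150*152)*(26795 + 1/4037) = (-9469 + 22800)*(108171416/4037) = 13331*(108171416/4037) = 1442033146696/4037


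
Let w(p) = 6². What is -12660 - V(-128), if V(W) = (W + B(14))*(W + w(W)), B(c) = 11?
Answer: -23424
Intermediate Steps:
w(p) = 36
V(W) = (11 + W)*(36 + W) (V(W) = (W + 11)*(W + 36) = (11 + W)*(36 + W))
-12660 - V(-128) = -12660 - (396 + (-128)² + 47*(-128)) = -12660 - (396 + 16384 - 6016) = -12660 - 1*10764 = -12660 - 10764 = -23424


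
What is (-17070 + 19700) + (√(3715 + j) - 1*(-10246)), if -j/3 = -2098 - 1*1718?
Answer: 12876 + √15163 ≈ 12999.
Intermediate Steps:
j = 11448 (j = -3*(-2098 - 1*1718) = -3*(-2098 - 1718) = -3*(-3816) = 11448)
(-17070 + 19700) + (√(3715 + j) - 1*(-10246)) = (-17070 + 19700) + (√(3715 + 11448) - 1*(-10246)) = 2630 + (√15163 + 10246) = 2630 + (10246 + √15163) = 12876 + √15163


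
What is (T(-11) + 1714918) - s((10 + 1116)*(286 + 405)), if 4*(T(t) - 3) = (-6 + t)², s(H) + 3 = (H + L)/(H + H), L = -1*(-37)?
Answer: 1334379883201/778066 ≈ 1.7150e+6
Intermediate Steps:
L = 37
s(H) = -3 + (37 + H)/(2*H) (s(H) = -3 + (H + 37)/(H + H) = -3 + (37 + H)/((2*H)) = -3 + (37 + H)*(1/(2*H)) = -3 + (37 + H)/(2*H))
T(t) = 3 + (-6 + t)²/4
(T(-11) + 1714918) - s((10 + 1116)*(286 + 405)) = ((3 + (-6 - 11)²/4) + 1714918) - (37 - 5*(10 + 1116)*(286 + 405))/(2*((10 + 1116)*(286 + 405))) = ((3 + (¼)*(-17)²) + 1714918) - (37 - 5630*691)/(2*(1126*691)) = ((3 + (¼)*289) + 1714918) - (37 - 5*778066)/(2*778066) = ((3 + 289/4) + 1714918) - (37 - 3890330)/(2*778066) = (301/4 + 1714918) - (-3890293)/(2*778066) = 6859973/4 - 1*(-3890293/1556132) = 6859973/4 + 3890293/1556132 = 1334379883201/778066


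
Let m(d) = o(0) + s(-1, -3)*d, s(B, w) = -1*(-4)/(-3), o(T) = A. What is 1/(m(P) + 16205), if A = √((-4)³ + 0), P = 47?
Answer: 145281/2345174905 - 72*I/2345174905 ≈ 6.1949e-5 - 3.0701e-8*I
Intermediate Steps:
A = 8*I (A = √(-64 + 0) = √(-64) = 8*I ≈ 8.0*I)
o(T) = 8*I
s(B, w) = -4/3 (s(B, w) = 4*(-⅓) = -4/3)
m(d) = 8*I - 4*d/3
1/(m(P) + 16205) = 1/((8*I - 4/3*47) + 16205) = 1/((8*I - 188/3) + 16205) = 1/((-188/3 + 8*I) + 16205) = 1/(48427/3 + 8*I) = 9*(48427/3 - 8*I)/2345174905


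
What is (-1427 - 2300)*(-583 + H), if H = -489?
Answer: 3995344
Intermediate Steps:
(-1427 - 2300)*(-583 + H) = (-1427 - 2300)*(-583 - 489) = -3727*(-1072) = 3995344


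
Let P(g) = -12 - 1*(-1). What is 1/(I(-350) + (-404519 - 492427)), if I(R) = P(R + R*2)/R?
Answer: -350/313931089 ≈ -1.1149e-6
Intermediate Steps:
P(g) = -11 (P(g) = -12 + 1 = -11)
I(R) = -11/R
1/(I(-350) + (-404519 - 492427)) = 1/(-11/(-350) + (-404519 - 492427)) = 1/(-11*(-1/350) - 896946) = 1/(11/350 - 896946) = 1/(-313931089/350) = -350/313931089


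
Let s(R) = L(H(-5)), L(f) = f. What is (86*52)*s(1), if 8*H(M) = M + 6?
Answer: 559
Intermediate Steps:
H(M) = ¾ + M/8 (H(M) = (M + 6)/8 = (6 + M)/8 = ¾ + M/8)
s(R) = ⅛ (s(R) = ¾ + (⅛)*(-5) = ¾ - 5/8 = ⅛)
(86*52)*s(1) = (86*52)*(⅛) = 4472*(⅛) = 559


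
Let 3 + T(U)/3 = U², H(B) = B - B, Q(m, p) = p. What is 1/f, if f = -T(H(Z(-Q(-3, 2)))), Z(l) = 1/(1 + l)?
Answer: ⅑ ≈ 0.11111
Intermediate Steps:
H(B) = 0
T(U) = -9 + 3*U²
f = 9 (f = -(-9 + 3*0²) = -(-9 + 3*0) = -(-9 + 0) = -1*(-9) = 9)
1/f = 1/9 = ⅑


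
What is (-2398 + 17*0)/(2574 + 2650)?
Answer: -1199/2612 ≈ -0.45904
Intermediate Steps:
(-2398 + 17*0)/(2574 + 2650) = (-2398 + 0)/5224 = -2398*1/5224 = -1199/2612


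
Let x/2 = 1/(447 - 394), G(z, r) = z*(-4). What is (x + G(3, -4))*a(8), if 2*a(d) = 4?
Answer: -1268/53 ≈ -23.925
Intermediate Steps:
G(z, r) = -4*z
a(d) = 2 (a(d) = (½)*4 = 2)
x = 2/53 (x = 2/(447 - 394) = 2/53 ≈ 0.037736)
(x + G(3, -4))*a(8) = (2/53 - 4*3)*2 = (2/53 - 12)*2 = -634/53*2 = -1268/53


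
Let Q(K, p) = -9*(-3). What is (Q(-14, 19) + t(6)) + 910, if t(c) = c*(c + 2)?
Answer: 985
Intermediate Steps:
Q(K, p) = 27
t(c) = c*(2 + c)
(Q(-14, 19) + t(6)) + 910 = (27 + 6*(2 + 6)) + 910 = (27 + 6*8) + 910 = (27 + 48) + 910 = 75 + 910 = 985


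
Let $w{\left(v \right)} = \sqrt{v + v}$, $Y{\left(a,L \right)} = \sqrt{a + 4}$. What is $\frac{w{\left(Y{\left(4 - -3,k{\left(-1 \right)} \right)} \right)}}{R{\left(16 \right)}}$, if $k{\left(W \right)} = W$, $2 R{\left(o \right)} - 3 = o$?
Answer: $\frac{2 \sqrt{2} \sqrt[4]{11}}{19} \approx 0.27111$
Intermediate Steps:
$R{\left(o \right)} = \frac{3}{2} + \frac{o}{2}$
$Y{\left(a,L \right)} = \sqrt{4 + a}$
$w{\left(v \right)} = \sqrt{2} \sqrt{v}$ ($w{\left(v \right)} = \sqrt{2 v} = \sqrt{2} \sqrt{v}$)
$\frac{w{\left(Y{\left(4 - -3,k{\left(-1 \right)} \right)} \right)}}{R{\left(16 \right)}} = \frac{\sqrt{2} \sqrt{\sqrt{4 + \left(4 - -3\right)}}}{\frac{3}{2} + \frac{1}{2} \cdot 16} = \frac{\sqrt{2} \sqrt{\sqrt{4 + \left(4 + 3\right)}}}{\frac{3}{2} + 8} = \frac{\sqrt{2} \sqrt{\sqrt{4 + 7}}}{\frac{19}{2}} = \sqrt{2} \sqrt{\sqrt{11}} \cdot \frac{2}{19} = \sqrt{2} \sqrt[4]{11} \cdot \frac{2}{19} = \frac{2 \sqrt{2} \sqrt[4]{11}}{19}$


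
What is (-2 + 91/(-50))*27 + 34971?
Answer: 1743393/50 ≈ 34868.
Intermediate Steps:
(-2 + 91/(-50))*27 + 34971 = (-2 + 91*(-1/50))*27 + 34971 = (-2 - 91/50)*27 + 34971 = -191/50*27 + 34971 = -5157/50 + 34971 = 1743393/50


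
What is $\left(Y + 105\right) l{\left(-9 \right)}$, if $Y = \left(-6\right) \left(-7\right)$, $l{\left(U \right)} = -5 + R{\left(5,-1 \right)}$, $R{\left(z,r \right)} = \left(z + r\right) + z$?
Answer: $588$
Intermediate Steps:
$R{\left(z,r \right)} = r + 2 z$ ($R{\left(z,r \right)} = \left(r + z\right) + z = r + 2 z$)
$l{\left(U \right)} = 4$ ($l{\left(U \right)} = -5 + \left(-1 + 2 \cdot 5\right) = -5 + \left(-1 + 10\right) = -5 + 9 = 4$)
$Y = 42$
$\left(Y + 105\right) l{\left(-9 \right)} = \left(42 + 105\right) 4 = 147 \cdot 4 = 588$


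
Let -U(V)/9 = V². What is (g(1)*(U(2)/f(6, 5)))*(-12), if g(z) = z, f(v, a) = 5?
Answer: 432/5 ≈ 86.400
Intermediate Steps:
U(V) = -9*V²
(g(1)*(U(2)/f(6, 5)))*(-12) = (1*(-9*2²/5))*(-12) = (1*(-9*4*(⅕)))*(-12) = (1*(-36*⅕))*(-12) = (1*(-36/5))*(-12) = -36/5*(-12) = 432/5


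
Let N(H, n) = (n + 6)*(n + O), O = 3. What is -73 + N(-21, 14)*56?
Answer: 18967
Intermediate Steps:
N(H, n) = (3 + n)*(6 + n) (N(H, n) = (n + 6)*(n + 3) = (6 + n)*(3 + n) = (3 + n)*(6 + n))
-73 + N(-21, 14)*56 = -73 + (18 + 14² + 9*14)*56 = -73 + (18 + 196 + 126)*56 = -73 + 340*56 = -73 + 19040 = 18967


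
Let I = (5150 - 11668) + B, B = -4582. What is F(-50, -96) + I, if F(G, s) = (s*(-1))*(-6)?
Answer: -11676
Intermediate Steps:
F(G, s) = 6*s (F(G, s) = -s*(-6) = 6*s)
I = -11100 (I = (5150 - 11668) - 4582 = -6518 - 4582 = -11100)
F(-50, -96) + I = 6*(-96) - 11100 = -576 - 11100 = -11676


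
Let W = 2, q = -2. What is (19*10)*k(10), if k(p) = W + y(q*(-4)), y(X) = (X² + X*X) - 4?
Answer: 23940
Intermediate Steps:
y(X) = -4 + 2*X² (y(X) = (X² + X²) - 4 = 2*X² - 4 = -4 + 2*X²)
k(p) = 126 (k(p) = 2 + (-4 + 2*(-2*(-4))²) = 2 + (-4 + 2*8²) = 2 + (-4 + 2*64) = 2 + (-4 + 128) = 2 + 124 = 126)
(19*10)*k(10) = (19*10)*126 = 190*126 = 23940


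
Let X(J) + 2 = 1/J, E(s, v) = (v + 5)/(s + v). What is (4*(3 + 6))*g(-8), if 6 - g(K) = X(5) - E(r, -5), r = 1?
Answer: 1404/5 ≈ 280.80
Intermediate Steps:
E(s, v) = (5 + v)/(s + v)
X(J) = -2 + 1/J
g(K) = 39/5 (g(K) = 6 - ((-2 + 1/5) - (5 - 5)/(1 - 5)) = 6 - ((-2 + 1/5) - 0/(-4)) = 6 - (-9/5 - (-1)*0/4) = 6 - (-9/5 - 1*0) = 6 - (-9/5 + 0) = 6 - 1*(-9/5) = 6 + 9/5 = 39/5)
(4*(3 + 6))*g(-8) = (4*(3 + 6))*(39/5) = (4*9)*(39/5) = 36*(39/5) = 1404/5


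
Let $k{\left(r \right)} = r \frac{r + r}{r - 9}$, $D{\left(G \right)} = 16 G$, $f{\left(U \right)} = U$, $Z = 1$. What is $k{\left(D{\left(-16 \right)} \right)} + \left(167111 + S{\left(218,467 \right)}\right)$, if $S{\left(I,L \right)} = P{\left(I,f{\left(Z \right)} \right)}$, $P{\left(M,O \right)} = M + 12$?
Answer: $\frac{44214293}{265} \approx 1.6685 \cdot 10^{5}$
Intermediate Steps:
$P{\left(M,O \right)} = 12 + M$
$S{\left(I,L \right)} = 12 + I$
$k{\left(r \right)} = \frac{2 r^{2}}{-9 + r}$ ($k{\left(r \right)} = r \frac{2 r}{-9 + r} = \frac{2 r^{2}}{-9 + r}$)
$k{\left(D{\left(-16 \right)} \right)} + \left(167111 + S{\left(218,467 \right)}\right) = \frac{2 \left(16 \left(-16\right)\right)^{2}}{-9 + 16 \left(-16\right)} + \left(167111 + \left(12 + 218\right)\right) = \frac{2 \left(-256\right)^{2}}{-9 - 256} + \left(167111 + 230\right) = 2 \cdot 65536 \frac{1}{-265} + 167341 = 2 \cdot 65536 \left(- \frac{1}{265}\right) + 167341 = - \frac{131072}{265} + 167341 = \frac{44214293}{265}$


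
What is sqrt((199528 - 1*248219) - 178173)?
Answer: 4*I*sqrt(14179) ≈ 476.3*I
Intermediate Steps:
sqrt((199528 - 1*248219) - 178173) = sqrt((199528 - 248219) - 178173) = sqrt(-48691 - 178173) = sqrt(-226864) = 4*I*sqrt(14179)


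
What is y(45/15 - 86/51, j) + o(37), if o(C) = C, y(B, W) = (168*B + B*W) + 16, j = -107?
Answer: 6790/51 ≈ 133.14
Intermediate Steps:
y(B, W) = 16 + 168*B + B*W
y(45/15 - 86/51, j) + o(37) = (16 + 168*(45/15 - 86/51) + (45/15 - 86/51)*(-107)) + 37 = (16 + 168*(45*(1/15) - 86*1/51) + (45*(1/15) - 86*1/51)*(-107)) + 37 = (16 + 168*(3 - 86/51) + (3 - 86/51)*(-107)) + 37 = (16 + 168*(67/51) + (67/51)*(-107)) + 37 = (16 + 3752/17 - 7169/51) + 37 = 4903/51 + 37 = 6790/51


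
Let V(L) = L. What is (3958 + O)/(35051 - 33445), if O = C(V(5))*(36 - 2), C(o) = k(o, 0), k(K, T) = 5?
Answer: 2064/803 ≈ 2.5704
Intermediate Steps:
C(o) = 5
O = 170 (O = 5*(36 - 2) = 5*34 = 170)
(3958 + O)/(35051 - 33445) = (3958 + 170)/(35051 - 33445) = 4128/1606 = 4128*(1/1606) = 2064/803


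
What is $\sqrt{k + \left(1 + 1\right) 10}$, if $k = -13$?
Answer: $\sqrt{7} \approx 2.6458$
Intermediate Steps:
$\sqrt{k + \left(1 + 1\right) 10} = \sqrt{-13 + \left(1 + 1\right) 10} = \sqrt{-13 + 2 \cdot 10} = \sqrt{-13 + 20} = \sqrt{7}$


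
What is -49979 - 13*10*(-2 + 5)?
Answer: -50369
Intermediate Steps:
-49979 - 13*10*(-2 + 5) = -49979 - 130*3 = -49979 - 1*390 = -49979 - 390 = -50369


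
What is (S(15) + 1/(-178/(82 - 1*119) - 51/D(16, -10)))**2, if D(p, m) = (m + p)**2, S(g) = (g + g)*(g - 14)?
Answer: 2084287716/2271049 ≈ 917.76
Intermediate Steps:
S(g) = 2*g*(-14 + g) (S(g) = (2*g)*(-14 + g) = 2*g*(-14 + g))
(S(15) + 1/(-178/(82 - 1*119) - 51/D(16, -10)))**2 = (2*15*(-14 + 15) + 1/(-178/(82 - 1*119) - 51/(-10 + 16)**2))**2 = (2*15*1 + 1/(-178/(82 - 119) - 51/(6**2)))**2 = (30 + 1/(-178/(-37) - 51/36))**2 = (30 + 1/(-178*(-1/37) - 51*1/36))**2 = (30 + 1/(178/37 - 17/12))**2 = (30 + 1/(1507/444))**2 = (30 + 444/1507)**2 = (45654/1507)**2 = 2084287716/2271049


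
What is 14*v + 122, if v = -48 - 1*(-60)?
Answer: 290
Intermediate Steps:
v = 12 (v = -48 + 60 = 12)
14*v + 122 = 14*12 + 122 = 168 + 122 = 290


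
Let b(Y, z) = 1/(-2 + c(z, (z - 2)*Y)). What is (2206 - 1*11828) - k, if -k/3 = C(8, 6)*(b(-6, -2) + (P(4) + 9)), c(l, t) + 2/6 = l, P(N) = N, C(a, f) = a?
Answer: -121102/13 ≈ -9315.5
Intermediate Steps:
c(l, t) = -1/3 + l
b(Y, z) = 1/(-7/3 + z) (b(Y, z) = 1/(-2 + (-1/3 + z)) = 1/(-7/3 + z))
k = -3984/13 (k = -24*(3/(-7 + 3*(-2)) + (4 + 9)) = -24*(3/(-7 - 6) + 13) = -24*(3/(-13) + 13) = -24*(3*(-1/13) + 13) = -24*(-3/13 + 13) = -24*166/13 = -3*1328/13 = -3984/13 ≈ -306.46)
(2206 - 1*11828) - k = (2206 - 1*11828) - 1*(-3984/13) = (2206 - 11828) + 3984/13 = -9622 + 3984/13 = -121102/13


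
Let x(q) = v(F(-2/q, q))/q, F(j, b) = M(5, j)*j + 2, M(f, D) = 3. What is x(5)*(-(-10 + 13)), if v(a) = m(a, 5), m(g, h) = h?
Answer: -3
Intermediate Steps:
F(j, b) = 2 + 3*j (F(j, b) = 3*j + 2 = 2 + 3*j)
v(a) = 5
x(q) = 5/q
x(5)*(-(-10 + 13)) = (5/5)*(-(-10 + 13)) = (5*(⅕))*(-1*3) = 1*(-3) = -3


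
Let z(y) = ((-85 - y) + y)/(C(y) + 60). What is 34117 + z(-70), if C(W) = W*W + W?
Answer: 33366409/978 ≈ 34117.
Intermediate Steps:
C(W) = W + W² (C(W) = W² + W = W + W²)
z(y) = -85/(60 + y*(1 + y)) (z(y) = ((-85 - y) + y)/(y*(1 + y) + 60) = -85/(60 + y*(1 + y)))
34117 + z(-70) = 34117 - 85/(60 - 70*(1 - 70)) = 34117 - 85/(60 - 70*(-69)) = 34117 - 85/(60 + 4830) = 34117 - 85/4890 = 34117 - 85*1/4890 = 34117 - 17/978 = 33366409/978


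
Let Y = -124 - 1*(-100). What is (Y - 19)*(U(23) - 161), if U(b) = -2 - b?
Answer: 7998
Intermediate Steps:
Y = -24 (Y = -124 + 100 = -24)
(Y - 19)*(U(23) - 161) = (-24 - 19)*((-2 - 1*23) - 161) = -43*((-2 - 23) - 161) = -43*(-25 - 161) = -43*(-186) = 7998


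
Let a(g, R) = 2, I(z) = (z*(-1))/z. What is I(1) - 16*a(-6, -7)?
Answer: -33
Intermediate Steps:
I(z) = -1 (I(z) = (-z)/z = -1)
I(1) - 16*a(-6, -7) = -1 - 16*2 = -1 - 32 = -33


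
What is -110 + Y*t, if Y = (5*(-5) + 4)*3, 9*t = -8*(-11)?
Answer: -726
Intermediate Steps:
t = 88/9 (t = (-8*(-11))/9 = (1/9)*88 = 88/9 ≈ 9.7778)
Y = -63 (Y = (-25 + 4)*3 = -21*3 = -63)
-110 + Y*t = -110 - 63*88/9 = -110 - 616 = -726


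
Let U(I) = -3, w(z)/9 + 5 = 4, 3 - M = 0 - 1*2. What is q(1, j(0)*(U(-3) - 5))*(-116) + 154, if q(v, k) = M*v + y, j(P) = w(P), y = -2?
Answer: -194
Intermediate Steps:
M = 5 (M = 3 - (0 - 1*2) = 3 - (0 - 2) = 3 - 1*(-2) = 3 + 2 = 5)
w(z) = -9 (w(z) = -45 + 9*4 = -45 + 36 = -9)
j(P) = -9
q(v, k) = -2 + 5*v (q(v, k) = 5*v - 2 = -2 + 5*v)
q(1, j(0)*(U(-3) - 5))*(-116) + 154 = (-2 + 5*1)*(-116) + 154 = (-2 + 5)*(-116) + 154 = 3*(-116) + 154 = -348 + 154 = -194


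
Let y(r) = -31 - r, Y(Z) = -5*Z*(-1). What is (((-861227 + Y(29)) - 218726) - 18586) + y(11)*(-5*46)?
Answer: -1088734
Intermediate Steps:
Y(Z) = 5*Z
(((-861227 + Y(29)) - 218726) - 18586) + y(11)*(-5*46) = (((-861227 + 5*29) - 218726) - 18586) + (-31 - 1*11)*(-5*46) = (((-861227 + 145) - 218726) - 18586) + (-31 - 11)*(-230) = ((-861082 - 218726) - 18586) - 42*(-230) = (-1079808 - 18586) + 9660 = -1098394 + 9660 = -1088734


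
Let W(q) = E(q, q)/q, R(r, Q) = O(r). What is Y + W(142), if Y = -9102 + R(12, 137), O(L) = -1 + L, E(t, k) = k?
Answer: -9090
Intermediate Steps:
R(r, Q) = -1 + r
W(q) = 1 (W(q) = q/q = 1)
Y = -9091 (Y = -9102 + (-1 + 12) = -9102 + 11 = -9091)
Y + W(142) = -9091 + 1 = -9090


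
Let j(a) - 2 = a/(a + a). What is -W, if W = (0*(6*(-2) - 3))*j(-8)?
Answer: 0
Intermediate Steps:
j(a) = 5/2 (j(a) = 2 + a/(a + a) = 2 + a/((2*a)) = 2 + a*(1/(2*a)) = 2 + ½ = 5/2)
W = 0 (W = (0*(6*(-2) - 3))*(5/2) = (0*(-12 - 3))*(5/2) = (0*(-15))*(5/2) = 0*(5/2) = 0)
-W = -1*0 = 0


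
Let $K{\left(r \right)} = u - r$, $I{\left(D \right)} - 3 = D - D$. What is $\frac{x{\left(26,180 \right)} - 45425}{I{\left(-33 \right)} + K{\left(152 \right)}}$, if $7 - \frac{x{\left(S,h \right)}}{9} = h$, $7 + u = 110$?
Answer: $\frac{23491}{23} \approx 1021.3$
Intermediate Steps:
$u = 103$ ($u = -7 + 110 = 103$)
$x{\left(S,h \right)} = 63 - 9 h$
$I{\left(D \right)} = 3$ ($I{\left(D \right)} = 3 + \left(D - D\right) = 3 + 0 = 3$)
$K{\left(r \right)} = 103 - r$
$\frac{x{\left(26,180 \right)} - 45425}{I{\left(-33 \right)} + K{\left(152 \right)}} = \frac{\left(63 - 1620\right) - 45425}{3 + \left(103 - 152\right)} = \frac{-1557 - 45425}{3 - 49} = - \frac{46982}{-46} = \left(-46982\right) \left(- \frac{1}{46}\right) = \frac{23491}{23}$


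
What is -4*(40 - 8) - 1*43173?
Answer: -43301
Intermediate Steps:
-4*(40 - 8) - 1*43173 = -4*32 - 43173 = -128 - 43173 = -43301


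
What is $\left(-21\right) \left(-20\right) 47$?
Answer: $19740$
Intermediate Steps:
$\left(-21\right) \left(-20\right) 47 = 420 \cdot 47 = 19740$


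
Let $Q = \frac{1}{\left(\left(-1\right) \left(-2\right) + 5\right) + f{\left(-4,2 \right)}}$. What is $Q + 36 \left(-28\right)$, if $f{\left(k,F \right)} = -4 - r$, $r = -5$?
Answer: $- \frac{8063}{8} \approx -1007.9$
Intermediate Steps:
$f{\left(k,F \right)} = 1$ ($f{\left(k,F \right)} = -4 - -5 = -4 + 5 = 1$)
$Q = \frac{1}{8}$ ($Q = \frac{1}{\left(\left(-1\right) \left(-2\right) + 5\right) + 1} = \frac{1}{\left(2 + 5\right) + 1} = \frac{1}{7 + 1} = \frac{1}{8} \approx 0.125$)
$Q + 36 \left(-28\right) = \frac{1}{8} + 36 \left(-28\right) = \frac{1}{8} - 1008 = - \frac{8063}{8}$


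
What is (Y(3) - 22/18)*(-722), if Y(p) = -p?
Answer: 27436/9 ≈ 3048.4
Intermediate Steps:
(Y(3) - 22/18)*(-722) = (-1*3 - 22/18)*(-722) = (-3 - 22*1/18)*(-722) = (-3 - 11/9)*(-722) = -38/9*(-722) = 27436/9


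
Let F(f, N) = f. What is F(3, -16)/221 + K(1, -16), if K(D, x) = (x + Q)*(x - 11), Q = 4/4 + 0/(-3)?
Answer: 89508/221 ≈ 405.01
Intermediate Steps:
Q = 1 (Q = 4*(¼) + 0*(-⅓) = 1 + 0 = 1)
K(D, x) = (1 + x)*(-11 + x) (K(D, x) = (x + 1)*(x - 11) = (1 + x)*(-11 + x))
F(3, -16)/221 + K(1, -16) = 3/221 + (-11 + (-16)² - 10*(-16)) = 3*(1/221) + (-11 + 256 + 160) = 3/221 + 405 = 89508/221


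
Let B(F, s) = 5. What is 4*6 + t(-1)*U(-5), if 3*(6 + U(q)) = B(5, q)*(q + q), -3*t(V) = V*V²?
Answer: 148/9 ≈ 16.444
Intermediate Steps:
t(V) = -V³/3 (t(V) = -V*V²/3 = -V³/3)
U(q) = -6 + 10*q/3 (U(q) = -6 + (5*(q + q))/3 = -6 + (5*(2*q))/3 = -6 + (10*q)/3 = -6 + 10*q/3)
4*6 + t(-1)*U(-5) = 4*6 + (-⅓*(-1)³)*(-6 + (10/3)*(-5)) = 24 + (-⅓*(-1))*(-6 - 50/3) = 24 + (⅓)*(-68/3) = 24 - 68/9 = 148/9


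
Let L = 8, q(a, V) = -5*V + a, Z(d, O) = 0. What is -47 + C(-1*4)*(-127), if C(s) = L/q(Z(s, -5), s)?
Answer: -489/5 ≈ -97.800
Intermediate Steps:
q(a, V) = a - 5*V
C(s) = -8/(5*s) (C(s) = 8/(0 - 5*s) = 8/((-5*s)) = 8*(-1/(5*s)) = -8/(5*s))
-47 + C(-1*4)*(-127) = -47 - 8/(5*((-1*4)))*(-127) = -47 - 8/5/(-4)*(-127) = -47 - 8/5*(-¼)*(-127) = -47 + (⅖)*(-127) = -47 - 254/5 = -489/5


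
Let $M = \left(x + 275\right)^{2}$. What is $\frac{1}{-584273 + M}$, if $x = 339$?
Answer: $- \frac{1}{207277} \approx -4.8245 \cdot 10^{-6}$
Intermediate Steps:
$M = 376996$ ($M = \left(339 + 275\right)^{2} = 614^{2} = 376996$)
$\frac{1}{-584273 + M} = \frac{1}{-584273 + 376996} = \frac{1}{-207277} = - \frac{1}{207277}$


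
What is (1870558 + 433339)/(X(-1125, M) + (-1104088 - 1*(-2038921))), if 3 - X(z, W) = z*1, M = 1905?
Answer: 2303897/935961 ≈ 2.4615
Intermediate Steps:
X(z, W) = 3 - z
(1870558 + 433339)/(X(-1125, M) + (-1104088 - 1*(-2038921))) = (1870558 + 433339)/((3 - 1*(-1125)) + (-1104088 - 1*(-2038921))) = 2303897/((3 + 1125) + (-1104088 + 2038921)) = 2303897/(1128 + 934833) = 2303897/935961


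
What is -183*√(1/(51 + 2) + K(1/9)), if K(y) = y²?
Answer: -61*√7102/159 ≈ -32.331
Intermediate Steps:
-183*√(1/(51 + 2) + K(1/9)) = -183*√(1/(51 + 2) + (1/9)²) = -183*√(1/53 + (⅑)²) = -183*√(1/53 + 1/81) = -61*√7102/159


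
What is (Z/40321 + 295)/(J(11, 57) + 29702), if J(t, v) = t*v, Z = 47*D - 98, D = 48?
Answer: 11896853/1222895609 ≈ 0.0097284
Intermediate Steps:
Z = 2158 (Z = 47*48 - 98 = 2256 - 98 = 2158)
(Z/40321 + 295)/(J(11, 57) + 29702) = (2158/40321 + 295)/(11*57 + 29702) = (2158*(1/40321) + 295)/(627 + 29702) = (2158/40321 + 295)/30329 = (11896853/40321)*(1/30329) = 11896853/1222895609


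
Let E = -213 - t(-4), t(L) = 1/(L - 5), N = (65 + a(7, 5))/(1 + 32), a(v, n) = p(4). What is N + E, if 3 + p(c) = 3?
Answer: -20881/99 ≈ -210.92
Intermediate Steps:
p(c) = 0 (p(c) = -3 + 3 = 0)
a(v, n) = 0
N = 65/33 (N = (65 + 0)/(1 + 32) = 65/33 ≈ 1.9697)
t(L) = 1/(-5 + L)
E = -1916/9 (E = -213 - 1/(-5 - 4) = -213 - 1/(-9) = -213 - 1*(-⅑) = -213 + ⅑ = -1916/9 ≈ -212.89)
N + E = 65/33 - 1916/9 = -20881/99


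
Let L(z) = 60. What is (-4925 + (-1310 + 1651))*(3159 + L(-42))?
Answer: -14755896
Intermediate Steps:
(-4925 + (-1310 + 1651))*(3159 + L(-42)) = (-4925 + (-1310 + 1651))*(3159 + 60) = (-4925 + 341)*3219 = -4584*3219 = -14755896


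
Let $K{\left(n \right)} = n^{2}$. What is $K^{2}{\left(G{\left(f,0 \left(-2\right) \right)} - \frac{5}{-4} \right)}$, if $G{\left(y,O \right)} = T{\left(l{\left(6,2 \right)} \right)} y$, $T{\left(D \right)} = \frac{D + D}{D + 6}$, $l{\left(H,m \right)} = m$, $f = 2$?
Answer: $\frac{6561}{256} \approx 25.629$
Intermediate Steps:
$T{\left(D \right)} = \frac{2 D}{6 + D}$
$G{\left(y,O \right)} = \frac{y}{2}$ ($G{\left(y,O \right)} = 2 \cdot 2 \frac{1}{6 + 2} y = 2 \cdot 2 \cdot \frac{1}{8} y = \frac{y}{2}$)
$K^{2}{\left(G{\left(f,0 \left(-2\right) \right)} - \frac{5}{-4} \right)} = \left(\left(\frac{1}{2} \cdot 2 - \frac{5}{-4}\right)^{2}\right)^{2} = \left(\left(1 - 5 \left(- \frac{1}{4}\right)\right)^{2}\right)^{2} = \left(\left(1 - - \frac{5}{4}\right)^{2}\right)^{2} = \left(\left(1 + \frac{5}{4}\right)^{2}\right)^{2} = \left(\left(\frac{9}{4}\right)^{2}\right)^{2} = \left(\frac{81}{16}\right)^{2} = \frac{6561}{256}$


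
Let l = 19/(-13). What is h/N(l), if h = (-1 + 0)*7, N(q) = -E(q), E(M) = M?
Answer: -91/19 ≈ -4.7895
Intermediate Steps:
l = -19/13 (l = 19*(-1/13) = -19/13 ≈ -1.4615)
N(q) = -q
h = -7 (h = -1*7 = -7)
h/N(l) = -7/((-1*(-19/13))) = -7/19/13 = -7*13/19 = -91/19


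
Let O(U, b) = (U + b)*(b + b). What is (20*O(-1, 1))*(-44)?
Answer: 0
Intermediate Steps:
O(U, b) = 2*b*(U + b) (O(U, b) = (U + b)*(2*b) = 2*b*(U + b))
(20*O(-1, 1))*(-44) = (20*(2*1*(-1 + 1)))*(-44) = (20*(2*1*0))*(-44) = (20*0)*(-44) = 0*(-44) = 0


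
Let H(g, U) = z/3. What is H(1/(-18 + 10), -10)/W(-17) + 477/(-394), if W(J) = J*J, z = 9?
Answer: -136671/113866 ≈ -1.2003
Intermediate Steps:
H(g, U) = 3 (H(g, U) = 9/3 = 9*(⅓) = 3)
W(J) = J²
H(1/(-18 + 10), -10)/W(-17) + 477/(-394) = 3/((-17)²) + 477/(-394) = 3/289 + 477*(-1/394) = 3*(1/289) - 477/394 = 3/289 - 477/394 = -136671/113866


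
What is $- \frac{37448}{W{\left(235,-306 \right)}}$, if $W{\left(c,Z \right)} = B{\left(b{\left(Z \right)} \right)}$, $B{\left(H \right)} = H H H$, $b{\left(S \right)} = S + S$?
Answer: $\frac{4681}{28652616} \approx 0.00016337$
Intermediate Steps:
$b{\left(S \right)} = 2 S$
$B{\left(H \right)} = H^{3}$ ($B{\left(H \right)} = H^{2} H = H^{3}$)
$W{\left(c,Z \right)} = 8 Z^{3}$ ($W{\left(c,Z \right)} = \left(2 Z\right)^{3} = 8 Z^{3}$)
$- \frac{37448}{W{\left(235,-306 \right)}} = - \frac{37448}{8 \left(-306\right)^{3}} = - \frac{37448}{8 \left(-28652616\right)} = - \frac{37448}{-229220928} = \left(-37448\right) \left(- \frac{1}{229220928}\right) = \frac{4681}{28652616}$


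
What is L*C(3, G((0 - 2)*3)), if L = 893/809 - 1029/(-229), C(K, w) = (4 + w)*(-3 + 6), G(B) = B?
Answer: -6221748/185261 ≈ -33.584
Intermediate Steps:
C(K, w) = 12 + 3*w (C(K, w) = (4 + w)*3 = 12 + 3*w)
L = 1036958/185261 (L = 893*(1/809) - 1029*(-1/229) = 893/809 + 1029/229 = 1036958/185261 ≈ 5.5973)
L*C(3, G((0 - 2)*3)) = 1036958*(12 + 3*((0 - 2)*3))/185261 = 1036958*(12 + 3*(-2*3))/185261 = 1036958*(12 + 3*(-6))/185261 = 1036958*(12 - 18)/185261 = (1036958/185261)*(-6) = -6221748/185261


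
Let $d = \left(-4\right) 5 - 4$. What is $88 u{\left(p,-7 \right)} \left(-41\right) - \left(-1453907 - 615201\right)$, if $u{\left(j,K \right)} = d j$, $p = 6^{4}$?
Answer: $114292340$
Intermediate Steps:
$p = 1296$
$d = -24$ ($d = -20 - 4 = -24$)
$u{\left(j,K \right)} = - 24 j$
$88 u{\left(p,-7 \right)} \left(-41\right) - \left(-1453907 - 615201\right) = 88 \left(\left(-24\right) 1296\right) \left(-41\right) - \left(-1453907 - 615201\right) = 88 \left(-31104\right) \left(-41\right) - \left(-1453907 - 615201\right) = \left(-2737152\right) \left(-41\right) - -2069108 = 112223232 + 2069108 = 114292340$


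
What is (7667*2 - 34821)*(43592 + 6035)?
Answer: -967081349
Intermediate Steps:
(7667*2 - 34821)*(43592 + 6035) = (15334 - 34821)*49627 = -19487*49627 = -967081349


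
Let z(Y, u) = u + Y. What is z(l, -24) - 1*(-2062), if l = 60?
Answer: 2098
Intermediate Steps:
z(Y, u) = Y + u
z(l, -24) - 1*(-2062) = (60 - 24) - 1*(-2062) = 36 + 2062 = 2098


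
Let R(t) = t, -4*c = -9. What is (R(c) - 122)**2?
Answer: 229441/16 ≈ 14340.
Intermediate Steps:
c = 9/4 (c = -1/4*(-9) = 9/4 ≈ 2.2500)
(R(c) - 122)**2 = (9/4 - 122)**2 = (-479/4)**2 = 229441/16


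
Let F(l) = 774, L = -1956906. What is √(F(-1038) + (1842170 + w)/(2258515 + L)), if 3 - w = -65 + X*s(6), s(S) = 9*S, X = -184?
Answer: 2*√17741963935465/301609 ≈ 27.931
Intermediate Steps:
w = 10004 (w = 3 - (-65 - 1656*6) = 3 - (-65 - 184*54) = 3 - (-65 - 9936) = 3 - 1*(-10001) = 3 + 10001 = 10004)
√(F(-1038) + (1842170 + w)/(2258515 + L)) = √(774 + (1842170 + 10004)/(2258515 - 1956906)) = √(774 + 1852174/301609) = √(235297540/301609) = 2*√17741963935465/301609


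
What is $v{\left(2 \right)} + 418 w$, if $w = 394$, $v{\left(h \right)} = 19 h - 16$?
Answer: $164714$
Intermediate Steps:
$v{\left(h \right)} = -16 + 19 h$
$v{\left(2 \right)} + 418 w = \left(-16 + 19 \cdot 2\right) + 418 \cdot 394 = \left(-16 + 38\right) + 164692 = 22 + 164692 = 164714$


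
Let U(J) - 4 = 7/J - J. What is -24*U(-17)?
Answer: -8400/17 ≈ -494.12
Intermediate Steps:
U(J) = 4 - J + 7/J (U(J) = 4 + (7/J - J) = 4 + (-J + 7/J) = 4 - J + 7/J)
-24*U(-17) = -24*(4 - 1*(-17) + 7/(-17)) = -24*(4 + 17 + 7*(-1/17)) = -24*(4 + 17 - 7/17) = -24*350/17 = -8400/17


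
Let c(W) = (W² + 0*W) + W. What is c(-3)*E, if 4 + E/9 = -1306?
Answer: -70740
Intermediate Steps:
E = -11790 (E = -36 + 9*(-1306) = -36 - 11754 = -11790)
c(W) = W + W² (c(W) = (W² + 0) + W = W² + W = W + W²)
c(-3)*E = -3*(1 - 3)*(-11790) = -3*(-2)*(-11790) = 6*(-11790) = -70740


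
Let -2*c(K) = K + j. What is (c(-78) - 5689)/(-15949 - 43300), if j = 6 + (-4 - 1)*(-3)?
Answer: 11321/118498 ≈ 0.095537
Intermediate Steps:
j = 21 (j = 6 - 5*(-3) = 6 + 15 = 21)
c(K) = -21/2 - K/2 (c(K) = -(K + 21)/2 = -(21 + K)/2 = -21/2 - K/2)
(c(-78) - 5689)/(-15949 - 43300) = ((-21/2 - 1/2*(-78)) - 5689)/(-15949 - 43300) = ((-21/2 + 39) - 5689)/(-59249) = (57/2 - 5689)*(-1/59249) = -11321/2*(-1/59249) = 11321/118498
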